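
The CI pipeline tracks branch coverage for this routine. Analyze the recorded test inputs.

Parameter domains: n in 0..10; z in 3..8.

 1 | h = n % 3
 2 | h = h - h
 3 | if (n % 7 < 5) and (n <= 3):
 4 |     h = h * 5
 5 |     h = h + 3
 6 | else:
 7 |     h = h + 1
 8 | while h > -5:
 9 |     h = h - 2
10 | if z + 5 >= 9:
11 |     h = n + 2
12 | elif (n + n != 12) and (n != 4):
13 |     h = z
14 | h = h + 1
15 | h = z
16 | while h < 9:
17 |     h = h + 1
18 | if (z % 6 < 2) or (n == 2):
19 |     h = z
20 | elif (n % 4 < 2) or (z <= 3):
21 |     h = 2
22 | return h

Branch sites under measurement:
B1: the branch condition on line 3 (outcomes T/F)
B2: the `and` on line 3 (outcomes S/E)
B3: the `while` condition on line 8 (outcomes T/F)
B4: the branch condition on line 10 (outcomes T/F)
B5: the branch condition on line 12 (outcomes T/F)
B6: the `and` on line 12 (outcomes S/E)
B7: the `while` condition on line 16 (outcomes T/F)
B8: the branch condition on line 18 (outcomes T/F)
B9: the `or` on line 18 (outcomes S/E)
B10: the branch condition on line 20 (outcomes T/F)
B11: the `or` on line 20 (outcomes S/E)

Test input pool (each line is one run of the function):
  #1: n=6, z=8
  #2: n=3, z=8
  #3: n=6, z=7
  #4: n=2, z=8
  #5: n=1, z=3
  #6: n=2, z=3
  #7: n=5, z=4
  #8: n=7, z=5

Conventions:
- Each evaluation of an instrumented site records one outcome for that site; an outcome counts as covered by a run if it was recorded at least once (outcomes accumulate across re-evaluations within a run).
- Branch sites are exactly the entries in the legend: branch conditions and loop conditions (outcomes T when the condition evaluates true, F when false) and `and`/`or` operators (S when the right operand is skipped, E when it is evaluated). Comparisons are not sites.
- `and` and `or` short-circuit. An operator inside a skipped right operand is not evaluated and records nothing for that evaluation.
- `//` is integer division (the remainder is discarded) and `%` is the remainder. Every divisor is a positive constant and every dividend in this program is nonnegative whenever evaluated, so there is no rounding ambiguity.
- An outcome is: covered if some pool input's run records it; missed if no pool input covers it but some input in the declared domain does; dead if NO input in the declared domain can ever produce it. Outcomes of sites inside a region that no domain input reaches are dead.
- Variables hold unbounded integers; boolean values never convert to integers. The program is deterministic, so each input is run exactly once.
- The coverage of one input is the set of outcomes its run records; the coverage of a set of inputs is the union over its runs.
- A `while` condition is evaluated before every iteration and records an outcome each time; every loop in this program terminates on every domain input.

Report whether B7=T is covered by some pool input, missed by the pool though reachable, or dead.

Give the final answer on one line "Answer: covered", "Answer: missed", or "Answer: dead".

B7=T is recorded by pool input(s) 1, 2, 3, 4, 5, 6, 7, 8 -> covered

Answer: covered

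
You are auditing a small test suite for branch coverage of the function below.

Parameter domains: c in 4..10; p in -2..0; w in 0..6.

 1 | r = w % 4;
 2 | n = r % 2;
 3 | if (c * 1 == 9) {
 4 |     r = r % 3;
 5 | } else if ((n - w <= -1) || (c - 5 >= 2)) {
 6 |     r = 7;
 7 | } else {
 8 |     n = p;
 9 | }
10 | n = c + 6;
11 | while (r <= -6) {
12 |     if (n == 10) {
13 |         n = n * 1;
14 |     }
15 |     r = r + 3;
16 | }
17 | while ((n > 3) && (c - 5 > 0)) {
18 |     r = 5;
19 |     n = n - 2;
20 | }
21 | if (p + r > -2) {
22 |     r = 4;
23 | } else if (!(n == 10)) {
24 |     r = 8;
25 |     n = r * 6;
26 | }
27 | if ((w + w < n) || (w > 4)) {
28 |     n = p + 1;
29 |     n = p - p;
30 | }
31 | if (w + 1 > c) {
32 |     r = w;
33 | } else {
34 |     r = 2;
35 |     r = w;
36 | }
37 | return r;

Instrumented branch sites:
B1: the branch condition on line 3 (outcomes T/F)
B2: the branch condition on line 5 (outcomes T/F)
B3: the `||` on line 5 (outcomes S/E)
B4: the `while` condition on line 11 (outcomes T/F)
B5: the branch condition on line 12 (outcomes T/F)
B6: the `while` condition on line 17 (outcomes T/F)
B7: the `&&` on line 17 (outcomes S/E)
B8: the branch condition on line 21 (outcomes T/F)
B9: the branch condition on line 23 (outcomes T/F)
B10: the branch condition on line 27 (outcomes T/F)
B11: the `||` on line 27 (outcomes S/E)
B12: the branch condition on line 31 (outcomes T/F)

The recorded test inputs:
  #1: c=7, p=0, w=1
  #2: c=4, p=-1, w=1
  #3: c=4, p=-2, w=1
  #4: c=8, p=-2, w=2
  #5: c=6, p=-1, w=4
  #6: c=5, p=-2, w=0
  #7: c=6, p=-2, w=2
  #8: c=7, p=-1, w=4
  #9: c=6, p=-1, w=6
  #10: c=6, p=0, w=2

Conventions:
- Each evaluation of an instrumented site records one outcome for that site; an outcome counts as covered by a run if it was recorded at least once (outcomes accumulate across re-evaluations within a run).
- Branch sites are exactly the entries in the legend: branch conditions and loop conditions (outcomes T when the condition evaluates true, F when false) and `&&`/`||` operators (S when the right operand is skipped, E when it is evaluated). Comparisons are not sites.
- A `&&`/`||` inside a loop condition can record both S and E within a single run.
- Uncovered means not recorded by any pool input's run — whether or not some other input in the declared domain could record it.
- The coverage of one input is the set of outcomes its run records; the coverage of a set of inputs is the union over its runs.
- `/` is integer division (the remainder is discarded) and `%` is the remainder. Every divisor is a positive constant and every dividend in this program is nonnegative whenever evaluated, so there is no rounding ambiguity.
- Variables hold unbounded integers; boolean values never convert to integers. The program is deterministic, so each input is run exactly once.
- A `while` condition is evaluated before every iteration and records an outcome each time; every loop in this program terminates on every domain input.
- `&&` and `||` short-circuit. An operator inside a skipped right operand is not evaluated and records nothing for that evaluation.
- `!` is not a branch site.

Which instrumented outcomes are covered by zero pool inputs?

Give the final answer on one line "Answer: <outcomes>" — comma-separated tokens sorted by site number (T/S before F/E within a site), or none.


input #1, c=7, p=0, w=1: events B1->F, B3->E, B2->T, B4->F, B7->E, B6->T, B7->E, B6->T, B7->E, B6->T, B7->E, B6->T, B7->E, B6->T, ...; outcomes B1=F, B2=T, B3=E, B4=F, B6=T, B6=F, B7=S, B7=E, B8=T, B10=T, B11=S, B12=F
input #2, c=4, p=-1, w=1: events B1->F, B3->E, B2->F, B4->F, B7->E, B6->F, B8->T, B11->S, B10->T, B12->F; outcomes B1=F, B2=F, B3=E, B4=F, B6=F, B7=E, B8=T, B10=T, B11=S, B12=F
input #3, c=4, p=-2, w=1: events B1->F, B3->E, B2->F, B4->F, B7->E, B6->F, B8->T, B11->S, B10->T, B12->F; outcomes B1=F, B2=F, B3=E, B4=F, B6=F, B7=E, B8=T, B10=T, B11=S, B12=F
input #4, c=8, p=-2, w=2: events B1->F, B3->S, B2->T, B4->F, B7->E, B6->T, B7->E, B6->T, B7->E, B6->T, B7->E, B6->T, B7->E, B6->T, ...; outcomes B1=F, B2=T, B3=S, B4=F, B6=T, B6=F, B7=S, B7=E, B8=T, B10=F, B11=E, B12=F
input #5, c=6, p=-1, w=4: events B1->F, B3->S, B2->T, B4->F, B7->E, B6->T, B7->E, B6->T, B7->E, B6->T, B7->E, B6->T, B7->E, B6->T, ...; outcomes B1=F, B2=T, B3=S, B4=F, B6=T, B6=F, B7=S, B7=E, B8=T, B10=F, B11=E, B12=F
input #6, c=5, p=-2, w=0: events B1->F, B3->E, B2->F, B4->F, B7->E, B6->F, B8->F, B9->T, B11->S, B10->T, B12->F; outcomes B1=F, B2=F, B3=E, B4=F, B6=F, B7=E, B8=F, B9=T, B10=T, B11=S, B12=F
input #7, c=6, p=-2, w=2: events B1->F, B3->S, B2->T, B4->F, B7->E, B6->T, B7->E, B6->T, B7->E, B6->T, B7->E, B6->T, B7->E, B6->T, ...; outcomes B1=F, B2=T, B3=S, B4=F, B6=T, B6=F, B7=S, B7=E, B8=T, B10=F, B11=E, B12=F
input #8, c=7, p=-1, w=4: events B1->F, B3->S, B2->T, B4->F, B7->E, B6->T, B7->E, B6->T, B7->E, B6->T, B7->E, B6->T, B7->E, B6->T, ...; outcomes B1=F, B2=T, B3=S, B4=F, B6=T, B6=F, B7=S, B7=E, B8=T, B10=F, B11=E, B12=F
input #9, c=6, p=-1, w=6: events B1->F, B3->S, B2->T, B4->F, B7->E, B6->T, B7->E, B6->T, B7->E, B6->T, B7->E, B6->T, B7->E, B6->T, ...; outcomes B1=F, B2=T, B3=S, B4=F, B6=T, B6=F, B7=S, B7=E, B8=T, B10=T, B11=E, B12=T
input #10, c=6, p=0, w=2: events B1->F, B3->S, B2->T, B4->F, B7->E, B6->T, B7->E, B6->T, B7->E, B6->T, B7->E, B6->T, B7->E, B6->T, ...; outcomes B1=F, B2=T, B3=S, B4=F, B6=T, B6=F, B7=S, B7=E, B8=T, B10=F, B11=E, B12=F
union over the pool: B1=F, B2=T, B2=F, B3=S, B3=E, B4=F, B6=T, B6=F, B7=S, B7=E, B8=T, B8=F, B9=T, B10=T, B10=F, B11=S, B11=E, B12=T, B12=F
uncovered (5 of 24): B1=T, B4=T, B5=T, B5=F, B9=F
Answer: B1=T, B4=T, B5=T, B5=F, B9=F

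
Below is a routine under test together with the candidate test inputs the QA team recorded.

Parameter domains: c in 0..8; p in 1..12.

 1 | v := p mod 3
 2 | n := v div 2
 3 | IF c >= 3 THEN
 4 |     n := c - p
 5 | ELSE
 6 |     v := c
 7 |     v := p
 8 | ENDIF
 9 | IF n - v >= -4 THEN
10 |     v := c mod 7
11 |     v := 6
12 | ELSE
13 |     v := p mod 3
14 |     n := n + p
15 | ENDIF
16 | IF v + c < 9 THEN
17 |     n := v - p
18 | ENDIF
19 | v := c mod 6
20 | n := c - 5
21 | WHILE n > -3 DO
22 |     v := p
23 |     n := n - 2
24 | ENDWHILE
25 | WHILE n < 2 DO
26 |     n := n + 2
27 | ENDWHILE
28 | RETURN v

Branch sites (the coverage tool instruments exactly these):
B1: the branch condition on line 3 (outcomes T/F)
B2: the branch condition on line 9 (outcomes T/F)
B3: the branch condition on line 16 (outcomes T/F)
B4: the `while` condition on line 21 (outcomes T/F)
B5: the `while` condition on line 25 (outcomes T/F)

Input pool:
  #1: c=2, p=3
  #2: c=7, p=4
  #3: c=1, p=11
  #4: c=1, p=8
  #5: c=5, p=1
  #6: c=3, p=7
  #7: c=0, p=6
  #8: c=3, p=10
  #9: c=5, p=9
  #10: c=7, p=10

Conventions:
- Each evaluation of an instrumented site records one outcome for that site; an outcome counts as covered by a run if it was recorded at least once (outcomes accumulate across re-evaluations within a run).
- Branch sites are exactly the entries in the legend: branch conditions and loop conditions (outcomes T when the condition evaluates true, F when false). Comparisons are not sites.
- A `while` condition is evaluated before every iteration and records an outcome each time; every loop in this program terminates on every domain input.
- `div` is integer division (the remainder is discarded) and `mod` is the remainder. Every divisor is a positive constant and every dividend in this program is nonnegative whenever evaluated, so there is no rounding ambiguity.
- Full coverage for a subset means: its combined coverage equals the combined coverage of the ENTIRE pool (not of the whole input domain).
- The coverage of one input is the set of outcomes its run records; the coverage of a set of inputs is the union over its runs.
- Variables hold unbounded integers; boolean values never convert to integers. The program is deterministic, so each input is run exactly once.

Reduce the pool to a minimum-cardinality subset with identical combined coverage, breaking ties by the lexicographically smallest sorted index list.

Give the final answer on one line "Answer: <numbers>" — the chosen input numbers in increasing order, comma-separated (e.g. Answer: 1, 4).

input #1, c=2, p=3: outcomes B1=F, B2=T, B3=T, B4=F, B5=T, B5=F
input #2, c=7, p=4: outcomes B1=T, B2=T, B3=F, B4=T, B4=F, B5=T, B5=F
input #3, c=1, p=11: outcomes B1=F, B2=F, B3=T, B4=F, B5=T, B5=F
input #4, c=1, p=8: outcomes B1=F, B2=F, B3=T, B4=F, B5=T, B5=F
input #5, c=5, p=1: outcomes B1=T, B2=T, B3=F, B4=T, B4=F, B5=T, B5=F
input #6, c=3, p=7: outcomes B1=T, B2=F, B3=T, B4=T, B4=F, B5=T, B5=F
input #7, c=0, p=6: outcomes B1=F, B2=F, B3=T, B4=F, B5=T, B5=F
input #8, c=3, p=10: outcomes B1=T, B2=F, B3=T, B4=T, B4=F, B5=T, B5=F
input #9, c=5, p=9: outcomes B1=T, B2=T, B3=F, B4=T, B4=F, B5=T, B5=F
input #10, c=7, p=10: outcomes B1=T, B2=T, B3=F, B4=T, B4=F, B5=T, B5=F
pool-wide coverage (10 outcomes): B1=T, B1=F, B2=T, B2=F, B3=T, B3=F, B4=T, B4=F, B5=T, B5=F
checked all size-1 subsets: none covers 10 outcomes (max 7/10)
inputs {2, 3} (size 2) cover everything; no size-2 subset with a lexicographically smaller index list covers all 10

Answer: 2, 3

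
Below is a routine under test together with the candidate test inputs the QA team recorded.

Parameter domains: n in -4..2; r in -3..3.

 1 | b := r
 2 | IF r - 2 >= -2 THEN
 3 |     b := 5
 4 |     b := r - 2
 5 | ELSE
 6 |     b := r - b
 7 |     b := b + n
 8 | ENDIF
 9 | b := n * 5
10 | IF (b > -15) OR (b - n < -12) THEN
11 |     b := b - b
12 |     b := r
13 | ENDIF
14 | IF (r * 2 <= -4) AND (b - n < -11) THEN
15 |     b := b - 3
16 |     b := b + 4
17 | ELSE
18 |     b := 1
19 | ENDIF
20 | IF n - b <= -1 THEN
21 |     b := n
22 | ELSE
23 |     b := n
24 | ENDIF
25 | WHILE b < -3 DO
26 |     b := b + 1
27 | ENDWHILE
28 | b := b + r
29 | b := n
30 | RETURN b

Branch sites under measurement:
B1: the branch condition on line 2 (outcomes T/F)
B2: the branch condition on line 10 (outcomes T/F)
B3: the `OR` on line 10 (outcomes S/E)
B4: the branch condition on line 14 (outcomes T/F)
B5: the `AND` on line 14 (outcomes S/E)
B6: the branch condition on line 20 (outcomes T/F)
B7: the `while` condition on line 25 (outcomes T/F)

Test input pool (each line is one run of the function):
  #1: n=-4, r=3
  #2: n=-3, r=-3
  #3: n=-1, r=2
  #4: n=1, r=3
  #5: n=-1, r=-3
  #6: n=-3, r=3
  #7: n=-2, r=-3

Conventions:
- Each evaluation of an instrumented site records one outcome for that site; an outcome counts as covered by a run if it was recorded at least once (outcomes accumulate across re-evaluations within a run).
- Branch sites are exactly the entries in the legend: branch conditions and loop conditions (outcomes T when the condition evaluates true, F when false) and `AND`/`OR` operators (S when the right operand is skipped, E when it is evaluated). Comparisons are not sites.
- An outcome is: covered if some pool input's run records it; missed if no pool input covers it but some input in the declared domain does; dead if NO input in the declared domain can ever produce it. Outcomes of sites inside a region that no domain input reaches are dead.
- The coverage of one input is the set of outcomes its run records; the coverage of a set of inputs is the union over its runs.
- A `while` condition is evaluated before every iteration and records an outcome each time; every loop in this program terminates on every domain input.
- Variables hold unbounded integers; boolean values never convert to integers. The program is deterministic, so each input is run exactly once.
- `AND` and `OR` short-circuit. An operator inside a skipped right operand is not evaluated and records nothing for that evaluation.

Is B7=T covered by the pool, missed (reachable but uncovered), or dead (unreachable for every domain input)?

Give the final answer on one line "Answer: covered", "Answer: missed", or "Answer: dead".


B7=T is recorded by pool input(s) 1 -> covered
Answer: covered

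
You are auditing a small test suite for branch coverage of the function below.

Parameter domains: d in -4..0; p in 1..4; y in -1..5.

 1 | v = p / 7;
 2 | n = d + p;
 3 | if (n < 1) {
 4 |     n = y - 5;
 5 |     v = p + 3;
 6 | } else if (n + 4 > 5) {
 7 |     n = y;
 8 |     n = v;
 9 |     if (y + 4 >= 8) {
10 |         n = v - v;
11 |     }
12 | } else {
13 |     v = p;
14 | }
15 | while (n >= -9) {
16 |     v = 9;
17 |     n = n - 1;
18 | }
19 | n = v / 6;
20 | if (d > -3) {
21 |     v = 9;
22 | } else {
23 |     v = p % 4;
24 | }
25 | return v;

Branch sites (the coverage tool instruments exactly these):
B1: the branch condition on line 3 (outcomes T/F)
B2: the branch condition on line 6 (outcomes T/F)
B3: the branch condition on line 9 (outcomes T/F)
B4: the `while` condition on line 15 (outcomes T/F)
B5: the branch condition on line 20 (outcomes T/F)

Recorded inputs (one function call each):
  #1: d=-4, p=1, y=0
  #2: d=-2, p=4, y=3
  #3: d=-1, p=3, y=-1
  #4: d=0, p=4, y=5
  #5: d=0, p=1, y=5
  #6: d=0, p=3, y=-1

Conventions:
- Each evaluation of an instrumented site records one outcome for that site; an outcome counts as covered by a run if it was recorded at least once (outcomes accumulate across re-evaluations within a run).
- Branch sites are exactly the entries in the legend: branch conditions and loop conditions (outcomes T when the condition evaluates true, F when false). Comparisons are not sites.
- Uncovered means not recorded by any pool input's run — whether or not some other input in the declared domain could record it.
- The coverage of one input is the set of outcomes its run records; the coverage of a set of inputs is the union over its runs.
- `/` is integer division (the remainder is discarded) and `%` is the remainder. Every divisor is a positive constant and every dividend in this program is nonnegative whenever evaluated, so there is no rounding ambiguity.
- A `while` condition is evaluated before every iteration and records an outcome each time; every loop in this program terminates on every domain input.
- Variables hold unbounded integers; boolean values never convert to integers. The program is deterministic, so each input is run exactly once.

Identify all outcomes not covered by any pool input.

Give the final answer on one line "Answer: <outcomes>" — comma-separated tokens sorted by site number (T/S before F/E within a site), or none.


input #1, d=-4, p=1, y=0: outcomes B1=T, B4=T, B4=F, B5=F
input #2, d=-2, p=4, y=3: outcomes B1=F, B2=T, B3=F, B4=T, B4=F, B5=T
input #3, d=-1, p=3, y=-1: outcomes B1=F, B2=T, B3=F, B4=T, B4=F, B5=T
input #4, d=0, p=4, y=5: outcomes B1=F, B2=T, B3=T, B4=T, B4=F, B5=T
input #5, d=0, p=1, y=5: outcomes B1=F, B2=F, B4=T, B4=F, B5=T
input #6, d=0, p=3, y=-1: outcomes B1=F, B2=T, B3=F, B4=T, B4=F, B5=T
union over the pool: B1=T, B1=F, B2=T, B2=F, B3=T, B3=F, B4=T, B4=F, B5=T, B5=F
uncovered (0 of 10): none
Answer: none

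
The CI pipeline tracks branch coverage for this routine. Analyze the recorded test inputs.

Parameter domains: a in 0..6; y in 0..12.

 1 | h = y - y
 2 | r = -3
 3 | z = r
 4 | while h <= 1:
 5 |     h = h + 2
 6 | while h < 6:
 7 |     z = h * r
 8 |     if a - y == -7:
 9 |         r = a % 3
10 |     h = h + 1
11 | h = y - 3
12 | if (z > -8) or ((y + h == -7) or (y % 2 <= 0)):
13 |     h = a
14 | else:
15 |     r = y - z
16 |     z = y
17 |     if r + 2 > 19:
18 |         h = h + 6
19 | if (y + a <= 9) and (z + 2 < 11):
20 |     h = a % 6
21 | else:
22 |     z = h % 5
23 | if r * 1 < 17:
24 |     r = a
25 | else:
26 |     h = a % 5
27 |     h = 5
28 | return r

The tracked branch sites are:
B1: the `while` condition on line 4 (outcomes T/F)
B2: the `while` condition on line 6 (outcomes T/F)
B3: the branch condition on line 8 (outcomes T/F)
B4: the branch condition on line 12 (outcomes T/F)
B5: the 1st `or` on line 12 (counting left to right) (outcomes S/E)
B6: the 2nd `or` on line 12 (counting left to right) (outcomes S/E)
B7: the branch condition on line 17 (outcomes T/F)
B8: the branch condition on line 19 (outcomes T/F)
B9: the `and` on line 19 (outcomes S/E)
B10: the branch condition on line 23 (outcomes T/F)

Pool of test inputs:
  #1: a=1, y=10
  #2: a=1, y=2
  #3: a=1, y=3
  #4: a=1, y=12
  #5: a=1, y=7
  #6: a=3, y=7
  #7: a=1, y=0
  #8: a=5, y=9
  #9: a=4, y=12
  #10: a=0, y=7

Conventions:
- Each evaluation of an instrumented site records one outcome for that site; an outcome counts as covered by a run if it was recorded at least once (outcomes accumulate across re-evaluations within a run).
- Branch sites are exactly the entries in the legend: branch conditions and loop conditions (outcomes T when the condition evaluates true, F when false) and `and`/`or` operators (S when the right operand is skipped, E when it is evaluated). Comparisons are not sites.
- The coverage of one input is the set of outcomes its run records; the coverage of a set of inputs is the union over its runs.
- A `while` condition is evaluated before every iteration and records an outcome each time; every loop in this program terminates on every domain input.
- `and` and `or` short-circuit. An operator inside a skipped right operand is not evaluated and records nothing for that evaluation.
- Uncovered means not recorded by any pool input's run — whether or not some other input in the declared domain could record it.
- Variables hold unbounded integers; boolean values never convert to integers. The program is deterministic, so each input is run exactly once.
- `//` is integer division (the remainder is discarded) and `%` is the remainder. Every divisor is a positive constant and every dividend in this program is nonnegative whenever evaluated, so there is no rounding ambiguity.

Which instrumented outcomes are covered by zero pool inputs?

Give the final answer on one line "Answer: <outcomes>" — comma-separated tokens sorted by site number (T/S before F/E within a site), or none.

input #1 (a=1, y=10): events B1->T, B1->F, B2->T, B3->F, B2->T, B3->F, B2->T, B3->F, B2->T, B3->F, B2->F, B5->E, B6->E, B4->T, ...; covers B1=T, B1=F, B2=T, B2=F, B3=F, B4=T, B5=E, B6=E, B8=F, B9=S, B10=T
input #2 (a=1, y=2): events B1->T, B1->F, B2->T, B3->F, B2->T, B3->F, B2->T, B3->F, B2->T, B3->F, B2->F, B5->E, B6->E, B4->T, ...; covers B1=T, B1=F, B2=T, B2=F, B3=F, B4=T, B5=E, B6=E, B8=T, B9=E, B10=T
input #3 (a=1, y=3): events B1->T, B1->F, B2->T, B3->F, B2->T, B3->F, B2->T, B3->F, B2->T, B3->F, B2->F, B5->E, B6->E, B4->F, ...; covers B1=T, B1=F, B2=T, B2=F, B3=F, B4=F, B5=E, B6=E, B7=T, B8=T, B9=E, B10=F
input #4 (a=1, y=12): events B1->T, B1->F, B2->T, B3->F, B2->T, B3->F, B2->T, B3->F, B2->T, B3->F, B2->F, B5->E, B6->E, B4->T, ...; covers B1=T, B1=F, B2=T, B2=F, B3=F, B4=T, B5=E, B6=E, B8=F, B9=S, B10=T
input #5 (a=1, y=7): events B1->T, B1->F, B2->T, B3->F, B2->T, B3->F, B2->T, B3->F, B2->T, B3->F, B2->F, B5->E, B6->E, B4->F, ...; covers B1=T, B1=F, B2=T, B2=F, B3=F, B4=F, B5=E, B6=E, B7=T, B8=T, B9=E, B10=F
input #6 (a=3, y=7): events B1->T, B1->F, B2->T, B3->F, B2->T, B3->F, B2->T, B3->F, B2->T, B3->F, B2->F, B5->E, B6->E, B4->F, ...; covers B1=T, B1=F, B2=T, B2=F, B3=F, B4=F, B5=E, B6=E, B7=T, B8=F, B9=S, B10=F
input #7 (a=1, y=0): events B1->T, B1->F, B2->T, B3->F, B2->T, B3->F, B2->T, B3->F, B2->T, B3->F, B2->F, B5->E, B6->E, B4->T, ...; covers B1=T, B1=F, B2=T, B2=F, B3=F, B4=T, B5=E, B6=E, B8=T, B9=E, B10=T
input #8 (a=5, y=9): events B1->T, B1->F, B2->T, B3->F, B2->T, B3->F, B2->T, B3->F, B2->T, B3->F, B2->F, B5->E, B6->E, B4->F, ...; covers B1=T, B1=F, B2=T, B2=F, B3=F, B4=F, B5=E, B6=E, B7=T, B8=F, B9=S, B10=F
input #9 (a=4, y=12): events B1->T, B1->F, B2->T, B3->F, B2->T, B3->F, B2->T, B3->F, B2->T, B3->F, B2->F, B5->E, B6->E, B4->T, ...; covers B1=T, B1=F, B2=T, B2=F, B3=F, B4=T, B5=E, B6=E, B8=F, B9=S, B10=T
input #10 (a=0, y=7): events B1->T, B1->F, B2->T, B3->T, B2->T, B3->T, B2->T, B3->T, B2->T, B3->T, B2->F, B5->S, B4->T, B9->E, ...; covers B1=T, B1=F, B2=T, B2=F, B3=T, B4=T, B5=S, B8=T, B9=E, B10=T
union over the pool: B1=T, B1=F, B2=T, B2=F, B3=T, B3=F, B4=T, B4=F, B5=S, B5=E, B6=E, B7=T, B8=T, B8=F, B9=S, B9=E, B10=T, B10=F
uncovered (2 of 20): B6=S, B7=F

Answer: B6=S, B7=F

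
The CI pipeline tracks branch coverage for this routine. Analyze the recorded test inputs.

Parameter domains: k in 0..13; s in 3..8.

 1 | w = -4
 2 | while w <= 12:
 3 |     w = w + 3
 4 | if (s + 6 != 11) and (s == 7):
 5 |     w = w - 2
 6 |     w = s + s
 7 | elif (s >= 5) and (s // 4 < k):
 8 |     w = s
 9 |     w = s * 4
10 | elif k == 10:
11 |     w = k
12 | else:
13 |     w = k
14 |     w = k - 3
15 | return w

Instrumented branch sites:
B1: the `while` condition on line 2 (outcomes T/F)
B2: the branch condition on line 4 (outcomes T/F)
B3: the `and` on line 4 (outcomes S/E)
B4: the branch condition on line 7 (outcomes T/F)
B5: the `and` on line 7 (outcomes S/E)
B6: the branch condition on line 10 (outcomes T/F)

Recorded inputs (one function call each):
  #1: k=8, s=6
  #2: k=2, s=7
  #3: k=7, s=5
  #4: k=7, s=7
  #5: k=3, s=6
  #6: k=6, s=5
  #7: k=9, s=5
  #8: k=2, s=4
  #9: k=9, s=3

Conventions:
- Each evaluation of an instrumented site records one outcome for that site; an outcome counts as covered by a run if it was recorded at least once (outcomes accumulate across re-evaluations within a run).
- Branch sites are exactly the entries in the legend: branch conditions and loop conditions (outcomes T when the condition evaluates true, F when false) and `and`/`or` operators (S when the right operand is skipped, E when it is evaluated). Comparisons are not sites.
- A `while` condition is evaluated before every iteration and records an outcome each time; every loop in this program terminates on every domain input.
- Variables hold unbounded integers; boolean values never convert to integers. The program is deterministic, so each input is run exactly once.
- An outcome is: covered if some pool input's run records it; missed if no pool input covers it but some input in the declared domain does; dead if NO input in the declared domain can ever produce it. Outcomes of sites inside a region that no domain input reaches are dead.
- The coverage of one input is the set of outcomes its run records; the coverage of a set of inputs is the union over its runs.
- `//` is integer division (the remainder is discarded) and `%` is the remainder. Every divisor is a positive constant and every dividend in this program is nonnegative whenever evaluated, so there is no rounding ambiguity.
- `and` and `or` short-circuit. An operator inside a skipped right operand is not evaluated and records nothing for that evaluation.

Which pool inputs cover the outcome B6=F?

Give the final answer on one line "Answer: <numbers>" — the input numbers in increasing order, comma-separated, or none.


input #1 (k=8, s=6): does not record B6=F
input #2 (k=2, s=7): does not record B6=F
input #3 (k=7, s=5): does not record B6=F
input #4 (k=7, s=7): does not record B6=F
input #5 (k=3, s=6): does not record B6=F
input #6 (k=6, s=5): does not record B6=F
input #7 (k=9, s=5): does not record B6=F
input #8 (k=2, s=4): records B6=F
input #9 (k=9, s=3): records B6=F
Answer: 8, 9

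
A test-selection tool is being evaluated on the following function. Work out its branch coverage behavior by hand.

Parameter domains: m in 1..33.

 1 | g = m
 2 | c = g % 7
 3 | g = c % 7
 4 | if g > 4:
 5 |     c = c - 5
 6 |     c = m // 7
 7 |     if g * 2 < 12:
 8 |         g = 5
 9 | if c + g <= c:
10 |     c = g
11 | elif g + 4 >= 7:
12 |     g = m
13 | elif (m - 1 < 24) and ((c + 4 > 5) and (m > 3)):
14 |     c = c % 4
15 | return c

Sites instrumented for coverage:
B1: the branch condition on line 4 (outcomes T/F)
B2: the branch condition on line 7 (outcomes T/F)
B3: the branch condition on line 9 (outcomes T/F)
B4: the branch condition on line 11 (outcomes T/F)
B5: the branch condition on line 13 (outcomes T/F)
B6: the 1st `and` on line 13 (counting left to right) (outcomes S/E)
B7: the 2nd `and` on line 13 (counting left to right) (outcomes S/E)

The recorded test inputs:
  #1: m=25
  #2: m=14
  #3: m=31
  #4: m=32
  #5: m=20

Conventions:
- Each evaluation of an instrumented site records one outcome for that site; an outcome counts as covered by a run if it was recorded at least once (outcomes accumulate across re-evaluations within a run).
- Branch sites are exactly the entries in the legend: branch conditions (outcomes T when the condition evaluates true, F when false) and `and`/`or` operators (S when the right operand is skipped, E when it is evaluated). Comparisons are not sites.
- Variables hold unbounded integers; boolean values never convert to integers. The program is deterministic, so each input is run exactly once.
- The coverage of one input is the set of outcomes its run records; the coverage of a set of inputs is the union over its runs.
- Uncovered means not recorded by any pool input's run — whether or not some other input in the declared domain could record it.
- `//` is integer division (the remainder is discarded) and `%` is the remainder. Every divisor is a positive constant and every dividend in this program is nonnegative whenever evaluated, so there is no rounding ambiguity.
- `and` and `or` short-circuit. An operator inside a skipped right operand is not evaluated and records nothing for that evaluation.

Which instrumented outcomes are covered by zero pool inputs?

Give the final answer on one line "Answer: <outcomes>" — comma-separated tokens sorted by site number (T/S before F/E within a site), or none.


test 1 (m=25) fires B1->F, B3->F, B4->T; hits B1=F, B3=F, B4=T
test 2 (m=14) fires B1->F, B3->T; hits B1=F, B3=T
test 3 (m=31) fires B1->F, B3->F, B4->T; hits B1=F, B3=F, B4=T
test 4 (m=32) fires B1->F, B3->F, B4->T; hits B1=F, B3=F, B4=T
test 5 (m=20) fires B1->T, B2->F, B3->F, B4->T; hits B1=T, B2=F, B3=F, B4=T
union over the pool: B1=T, B1=F, B2=F, B3=T, B3=F, B4=T
uncovered (8 of 14): B2=T, B4=F, B5=T, B5=F, B6=S, B6=E, B7=S, B7=E
Answer: B2=T, B4=F, B5=T, B5=F, B6=S, B6=E, B7=S, B7=E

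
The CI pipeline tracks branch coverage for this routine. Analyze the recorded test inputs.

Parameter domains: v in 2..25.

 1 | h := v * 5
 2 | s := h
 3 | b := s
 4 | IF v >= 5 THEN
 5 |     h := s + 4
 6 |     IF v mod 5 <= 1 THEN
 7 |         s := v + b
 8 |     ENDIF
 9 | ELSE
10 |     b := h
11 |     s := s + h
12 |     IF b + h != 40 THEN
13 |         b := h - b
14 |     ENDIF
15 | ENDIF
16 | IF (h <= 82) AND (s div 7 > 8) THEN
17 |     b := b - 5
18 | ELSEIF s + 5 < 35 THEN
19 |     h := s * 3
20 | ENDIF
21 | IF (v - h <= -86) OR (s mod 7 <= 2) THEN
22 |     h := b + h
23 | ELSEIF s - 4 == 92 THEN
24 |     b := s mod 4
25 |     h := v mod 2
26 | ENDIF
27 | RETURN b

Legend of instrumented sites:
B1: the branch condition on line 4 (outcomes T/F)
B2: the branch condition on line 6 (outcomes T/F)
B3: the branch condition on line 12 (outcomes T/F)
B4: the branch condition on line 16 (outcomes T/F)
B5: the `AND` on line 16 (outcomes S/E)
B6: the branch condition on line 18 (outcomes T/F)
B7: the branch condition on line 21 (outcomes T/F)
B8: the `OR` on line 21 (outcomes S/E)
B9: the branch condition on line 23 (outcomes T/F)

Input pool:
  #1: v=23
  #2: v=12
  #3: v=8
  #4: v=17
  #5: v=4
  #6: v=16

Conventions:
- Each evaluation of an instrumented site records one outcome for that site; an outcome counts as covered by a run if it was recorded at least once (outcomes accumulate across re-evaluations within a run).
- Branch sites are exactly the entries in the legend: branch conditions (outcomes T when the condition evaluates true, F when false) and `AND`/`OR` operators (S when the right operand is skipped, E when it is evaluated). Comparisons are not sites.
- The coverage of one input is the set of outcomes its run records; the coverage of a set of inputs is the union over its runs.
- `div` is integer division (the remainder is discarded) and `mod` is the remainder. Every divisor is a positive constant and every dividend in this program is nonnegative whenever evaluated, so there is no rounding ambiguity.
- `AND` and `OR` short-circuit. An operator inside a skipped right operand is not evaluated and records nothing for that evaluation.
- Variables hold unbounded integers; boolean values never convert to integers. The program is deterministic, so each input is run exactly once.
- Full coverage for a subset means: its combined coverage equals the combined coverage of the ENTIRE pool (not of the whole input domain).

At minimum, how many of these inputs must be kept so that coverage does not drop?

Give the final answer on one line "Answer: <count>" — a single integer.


input #1, v=23: events B1->T, B2->F, B5->S, B4->F, B6->F, B8->S, B7->T; outcomes B1=T, B2=F, B4=F, B5=S, B6=F, B7=T, B8=S
input #2, v=12: events B1->T, B2->F, B5->E, B4->F, B6->F, B8->E, B7->F, B9->F; outcomes B1=T, B2=F, B4=F, B5=E, B6=F, B7=F, B8=E, B9=F
input #3, v=8: events B1->T, B2->F, B5->E, B4->F, B6->F, B8->E, B7->F, B9->F; outcomes B1=T, B2=F, B4=F, B5=E, B6=F, B7=F, B8=E, B9=F
input #4, v=17: events B1->T, B2->F, B5->S, B4->F, B6->F, B8->E, B7->T; outcomes B1=T, B2=F, B4=F, B5=S, B6=F, B7=T, B8=E
input #5, v=4: events B1->F, B3->F, B5->E, B4->F, B6->F, B8->E, B7->F, B9->F; outcomes B1=F, B3=F, B4=F, B5=E, B6=F, B7=F, B8=E, B9=F
input #6, v=16: events B1->T, B2->T, B5->S, B4->F, B6->F, B8->E, B7->F, B9->T; outcomes B1=T, B2=T, B4=F, B5=S, B6=F, B7=F, B8=E, B9=T
union over all inputs: B1=T, B1=F, B2=T, B2=F, B3=F, B4=F, B5=S, B5=E, B6=F, B7=T, B7=F, B8=S, B8=E, B9=T, B9=F (15 outcomes)
size 1 is not enough: best union over all size-1 subsets is 8/15
size 2 is not enough: best union over all size-2 subsets is 13/15
at size 3, {1, 5, 6} reaches all 15 outcomes; every lexicographically earlier size-3 subset fails
Answer: 3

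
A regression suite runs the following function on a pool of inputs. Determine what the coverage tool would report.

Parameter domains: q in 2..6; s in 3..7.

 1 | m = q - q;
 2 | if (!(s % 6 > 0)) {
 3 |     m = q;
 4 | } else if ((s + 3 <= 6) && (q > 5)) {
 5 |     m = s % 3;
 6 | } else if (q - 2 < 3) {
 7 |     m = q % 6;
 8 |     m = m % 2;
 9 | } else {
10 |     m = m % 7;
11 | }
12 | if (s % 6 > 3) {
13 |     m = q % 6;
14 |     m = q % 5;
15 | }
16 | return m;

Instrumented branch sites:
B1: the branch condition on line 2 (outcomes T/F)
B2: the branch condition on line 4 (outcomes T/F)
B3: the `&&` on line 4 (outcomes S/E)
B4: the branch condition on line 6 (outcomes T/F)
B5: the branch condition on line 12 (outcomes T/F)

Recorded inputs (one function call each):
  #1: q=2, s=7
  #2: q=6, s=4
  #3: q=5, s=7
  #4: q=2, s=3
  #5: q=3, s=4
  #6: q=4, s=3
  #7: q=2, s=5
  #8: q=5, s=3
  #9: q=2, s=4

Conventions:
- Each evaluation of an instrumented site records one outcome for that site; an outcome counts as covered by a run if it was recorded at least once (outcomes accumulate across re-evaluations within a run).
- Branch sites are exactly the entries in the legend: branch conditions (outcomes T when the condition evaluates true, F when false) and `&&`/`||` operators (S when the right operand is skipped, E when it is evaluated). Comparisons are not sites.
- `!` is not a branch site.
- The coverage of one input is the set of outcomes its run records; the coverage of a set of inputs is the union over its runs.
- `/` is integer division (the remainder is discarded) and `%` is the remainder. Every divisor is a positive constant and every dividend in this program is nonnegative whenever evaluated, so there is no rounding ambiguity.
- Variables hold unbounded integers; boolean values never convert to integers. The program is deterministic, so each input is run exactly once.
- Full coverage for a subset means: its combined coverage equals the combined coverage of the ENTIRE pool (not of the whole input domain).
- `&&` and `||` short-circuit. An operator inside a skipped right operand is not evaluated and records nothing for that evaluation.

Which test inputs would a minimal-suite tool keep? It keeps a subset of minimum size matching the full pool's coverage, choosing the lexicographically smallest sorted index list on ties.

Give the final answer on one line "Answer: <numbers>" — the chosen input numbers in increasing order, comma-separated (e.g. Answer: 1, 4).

input #1 (q=2, s=7): covers B1=F, B2=F, B3=S, B4=T, B5=F
input #2 (q=6, s=4): covers B1=F, B2=F, B3=S, B4=F, B5=T
input #3 (q=5, s=7): covers B1=F, B2=F, B3=S, B4=F, B5=F
input #4 (q=2, s=3): covers B1=F, B2=F, B3=E, B4=T, B5=F
input #5 (q=3, s=4): covers B1=F, B2=F, B3=S, B4=T, B5=T
input #6 (q=4, s=3): covers B1=F, B2=F, B3=E, B4=T, B5=F
input #7 (q=2, s=5): covers B1=F, B2=F, B3=S, B4=T, B5=T
input #8 (q=5, s=3): covers B1=F, B2=F, B3=E, B4=F, B5=F
input #9 (q=2, s=4): covers B1=F, B2=F, B3=S, B4=T, B5=T
together the pool reaches 8 outcomes: B1=F, B2=F, B3=S, B3=E, B4=T, B4=F, B5=T, B5=F
checked all size-1 subsets: none covers 8 outcomes (max 5/8)
inputs {2, 4} (size 2) cover everything; no size-2 subset with a lexicographically smaller index list covers all 8

Answer: 2, 4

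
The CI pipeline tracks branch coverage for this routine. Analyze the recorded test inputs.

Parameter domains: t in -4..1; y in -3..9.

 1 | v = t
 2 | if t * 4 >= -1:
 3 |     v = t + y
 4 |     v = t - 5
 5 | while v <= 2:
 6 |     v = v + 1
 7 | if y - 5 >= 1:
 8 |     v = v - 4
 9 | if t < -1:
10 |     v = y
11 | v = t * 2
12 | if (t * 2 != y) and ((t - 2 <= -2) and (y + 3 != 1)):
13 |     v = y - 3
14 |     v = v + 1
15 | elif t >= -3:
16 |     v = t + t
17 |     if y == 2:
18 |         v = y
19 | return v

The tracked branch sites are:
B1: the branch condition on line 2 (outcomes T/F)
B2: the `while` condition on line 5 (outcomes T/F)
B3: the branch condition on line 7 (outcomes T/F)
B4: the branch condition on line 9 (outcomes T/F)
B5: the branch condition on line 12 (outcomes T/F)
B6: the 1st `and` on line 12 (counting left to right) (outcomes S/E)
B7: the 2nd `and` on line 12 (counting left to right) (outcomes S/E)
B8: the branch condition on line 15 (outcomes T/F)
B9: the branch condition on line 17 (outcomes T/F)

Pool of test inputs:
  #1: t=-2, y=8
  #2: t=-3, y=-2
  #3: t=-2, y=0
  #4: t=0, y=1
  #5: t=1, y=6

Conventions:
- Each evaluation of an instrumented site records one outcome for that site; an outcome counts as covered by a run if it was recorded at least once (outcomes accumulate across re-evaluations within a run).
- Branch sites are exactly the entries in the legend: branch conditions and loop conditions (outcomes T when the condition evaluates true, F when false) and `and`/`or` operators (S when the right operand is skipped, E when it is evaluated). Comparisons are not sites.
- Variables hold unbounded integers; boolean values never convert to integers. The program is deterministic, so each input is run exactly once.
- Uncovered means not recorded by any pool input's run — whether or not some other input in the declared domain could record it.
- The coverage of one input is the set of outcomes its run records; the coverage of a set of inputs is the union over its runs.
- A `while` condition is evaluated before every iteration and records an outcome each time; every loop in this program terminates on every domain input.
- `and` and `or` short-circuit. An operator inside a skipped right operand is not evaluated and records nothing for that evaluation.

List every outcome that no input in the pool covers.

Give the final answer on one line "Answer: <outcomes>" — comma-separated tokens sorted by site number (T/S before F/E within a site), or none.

input #1 (t=-2, y=8): events B1->F, B2->T, B2->T, B2->T, B2->T, B2->T, B2->F, B3->T, B4->T, B6->E, B7->E, B5->T; covers B1=F, B2=T, B2=F, B3=T, B4=T, B5=T, B6=E, B7=E
input #2 (t=-3, y=-2): events B1->F, B2->T, B2->T, B2->T, B2->T, B2->T, B2->T, B2->F, B3->F, B4->T, B6->E, B7->E, B5->F, B8->T, ...; covers B1=F, B2=T, B2=F, B3=F, B4=T, B5=F, B6=E, B7=E, B8=T, B9=F
input #3 (t=-2, y=0): events B1->F, B2->T, B2->T, B2->T, B2->T, B2->T, B2->F, B3->F, B4->T, B6->E, B7->E, B5->T; covers B1=F, B2=T, B2=F, B3=F, B4=T, B5=T, B6=E, B7=E
input #4 (t=0, y=1): events B1->T, B2->T, B2->T, B2->T, B2->T, B2->T, B2->T, B2->T, B2->T, B2->F, B3->F, B4->F, B6->E, B7->E, ...; covers B1=T, B2=T, B2=F, B3=F, B4=F, B5=T, B6=E, B7=E
input #5 (t=1, y=6): events B1->T, B2->T, B2->T, B2->T, B2->T, B2->T, B2->T, B2->T, B2->F, B3->T, B4->F, B6->E, B7->S, B5->F, ...; covers B1=T, B2=T, B2=F, B3=T, B4=F, B5=F, B6=E, B7=S, B8=T, B9=F
union over the pool: B1=T, B1=F, B2=T, B2=F, B3=T, B3=F, B4=T, B4=F, B5=T, B5=F, B6=E, B7=S, B7=E, B8=T, B9=F
uncovered (3 of 18): B6=S, B8=F, B9=T

Answer: B6=S, B8=F, B9=T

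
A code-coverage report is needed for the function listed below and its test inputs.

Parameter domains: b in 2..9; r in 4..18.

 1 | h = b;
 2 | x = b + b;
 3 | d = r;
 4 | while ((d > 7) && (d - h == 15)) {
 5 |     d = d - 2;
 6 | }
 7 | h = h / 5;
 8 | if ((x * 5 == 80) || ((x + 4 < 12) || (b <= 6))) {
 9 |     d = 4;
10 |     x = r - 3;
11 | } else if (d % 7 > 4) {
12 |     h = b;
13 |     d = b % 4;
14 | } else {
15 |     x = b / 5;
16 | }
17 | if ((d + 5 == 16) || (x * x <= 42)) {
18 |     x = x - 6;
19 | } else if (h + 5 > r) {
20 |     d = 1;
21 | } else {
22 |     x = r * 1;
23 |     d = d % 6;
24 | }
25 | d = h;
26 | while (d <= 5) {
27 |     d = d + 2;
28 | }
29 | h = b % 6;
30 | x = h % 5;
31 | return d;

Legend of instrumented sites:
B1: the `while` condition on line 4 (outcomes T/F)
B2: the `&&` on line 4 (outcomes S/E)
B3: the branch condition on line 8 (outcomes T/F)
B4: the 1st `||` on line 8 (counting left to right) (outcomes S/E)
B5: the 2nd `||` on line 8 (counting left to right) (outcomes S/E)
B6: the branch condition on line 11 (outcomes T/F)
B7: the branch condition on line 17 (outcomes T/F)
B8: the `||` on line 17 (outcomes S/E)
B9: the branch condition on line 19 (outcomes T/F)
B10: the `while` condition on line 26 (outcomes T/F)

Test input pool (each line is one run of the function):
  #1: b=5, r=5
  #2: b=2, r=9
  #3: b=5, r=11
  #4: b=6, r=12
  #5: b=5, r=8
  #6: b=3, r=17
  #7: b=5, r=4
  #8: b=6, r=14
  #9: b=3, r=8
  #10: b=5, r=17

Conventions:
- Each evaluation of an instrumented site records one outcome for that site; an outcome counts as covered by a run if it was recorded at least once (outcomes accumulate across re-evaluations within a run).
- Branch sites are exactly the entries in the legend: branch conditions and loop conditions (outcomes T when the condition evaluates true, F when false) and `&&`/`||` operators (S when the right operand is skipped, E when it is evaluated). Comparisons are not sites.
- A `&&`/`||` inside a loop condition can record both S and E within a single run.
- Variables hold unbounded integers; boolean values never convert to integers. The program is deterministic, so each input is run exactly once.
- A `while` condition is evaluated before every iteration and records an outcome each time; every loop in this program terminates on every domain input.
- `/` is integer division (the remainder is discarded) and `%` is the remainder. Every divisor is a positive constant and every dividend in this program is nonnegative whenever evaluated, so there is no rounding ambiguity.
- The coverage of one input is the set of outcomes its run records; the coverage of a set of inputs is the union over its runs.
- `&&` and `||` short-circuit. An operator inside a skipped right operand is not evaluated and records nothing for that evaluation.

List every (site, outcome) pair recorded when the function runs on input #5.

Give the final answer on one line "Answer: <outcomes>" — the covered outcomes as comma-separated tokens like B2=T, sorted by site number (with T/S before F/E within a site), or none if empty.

Event log for input #5 (b=5, r=8):
  B2->E, B1->F, B4->E, B5->E, B3->T, B8->E, B7->T, B10->T, B10->T, B10->T
  B10->F
distinct outcomes covered: B1=F, B2=E, B3=T, B4=E, B5=E, B7=T, B8=E, B10=T, B10=F

Answer: B1=F, B2=E, B3=T, B4=E, B5=E, B7=T, B8=E, B10=T, B10=F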